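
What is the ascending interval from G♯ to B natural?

minor third

Counting letters G–A–B gives a third.
G#→B = 3 semitones, 1 narrower than the major third (4), so minor.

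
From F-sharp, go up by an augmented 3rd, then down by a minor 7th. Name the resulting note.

An augmented third up from F# is A## (letter A, 5 semitones up).
A minor seventh down from A## is B## (letter B, 10 semitones down).

B##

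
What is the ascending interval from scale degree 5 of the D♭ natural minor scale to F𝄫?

diminished sixth

Scale degree 5 of Db natural minor is Ab.
Ab up to Fbb: letters A→F make it a sixth; 7 semitones makes it diminished.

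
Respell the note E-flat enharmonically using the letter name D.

D#

Plain D sits 1 semitone below Eb, so on the letter D the same pitch needs a sharp: D#.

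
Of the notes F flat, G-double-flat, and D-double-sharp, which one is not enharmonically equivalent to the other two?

Gbb

In 12-tone equal temperament, enharmonic equivalents share a pitch class. Fb is pitch class 4; Gbb is pitch class 5; D## is pitch class 4.
Fb and D## share pitch class 4, while Gbb is pitch class 5.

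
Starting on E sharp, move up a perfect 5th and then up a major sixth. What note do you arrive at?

A perfect fifth up from E# is B# (letter B, 7 semitones up).
A major sixth up from B# is G## (letter G, 9 semitones up).

G##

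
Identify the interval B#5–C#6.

minor second

Counting letters B–C gives a second.
B#→C# = 1 semitone, 1 narrower than the major second (2), so minor.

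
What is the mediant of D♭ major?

F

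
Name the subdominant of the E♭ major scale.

Ab

The Eb major scale runs Eb F G Ab Bb C D.
Degree 4 is Ab.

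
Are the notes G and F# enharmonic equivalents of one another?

G is pitch class 7; F# is pitch class 6.
The pitch classes differ (7 vs. 6), so they are not enharmonic equivalents.

No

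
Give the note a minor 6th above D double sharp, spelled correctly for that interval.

B#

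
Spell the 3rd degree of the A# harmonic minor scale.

The A# harmonic minor scale runs A# B# C# D# E# F# G##.
Degree 3 is C#.

C#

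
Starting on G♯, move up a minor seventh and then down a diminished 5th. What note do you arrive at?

A minor seventh up from G# is F# (letter F, 10 semitones up).
A diminished fifth down from F# is B# (letter B, 6 semitones down).

B#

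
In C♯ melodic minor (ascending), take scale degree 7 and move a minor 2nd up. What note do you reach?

C#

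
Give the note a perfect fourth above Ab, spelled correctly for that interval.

A fourth above A lands on the letter D.
A perfect fourth spans 5 semitones, so Ab moves to pitch class 1. On the letter D that is Db.

Db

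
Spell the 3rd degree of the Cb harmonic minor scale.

The Cb harmonic minor scale runs Cb Db Ebb Fb Gb Abb Bb.
Degree 3 is Ebb.

Ebb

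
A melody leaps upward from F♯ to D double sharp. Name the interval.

augmented sixth

The letter names run F→D, a span of 5 letter steps, so the interval is some kind of sixth.
F# to D## is 10 semitones. A major sixth is 9, so 10 makes it augmented.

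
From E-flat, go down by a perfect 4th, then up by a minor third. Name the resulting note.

Db

A perfect fourth down from Eb is Bb (letter B, 5 semitones down).
A minor third up from Bb is Db (letter D, 3 semitones up).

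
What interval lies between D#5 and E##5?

The letter names run D→E, a span of 1 letter step, so the interval is some kind of second.
D# to E## is 3 semitones. A major second is 2, so 3 makes it augmented.

augmented second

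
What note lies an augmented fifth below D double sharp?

D down a perfect fifth is G, so the target letter is G.
From D##, an augmented fifth is 8 semitones down: G#.

G#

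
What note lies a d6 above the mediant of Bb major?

The mediant of Bb major is D.
A diminished sixth (7 semitones) above D lands on the letter B, giving Bbb.

Bbb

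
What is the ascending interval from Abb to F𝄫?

minor sixth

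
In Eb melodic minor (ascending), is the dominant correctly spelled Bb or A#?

Bb

Each scale degree takes a distinct letter name. Degree 5 of a scale on E must use the letter B.
Bb and A# are enharmonically the same pitch, but only Bb uses the letter B, so it is the correct spelling here.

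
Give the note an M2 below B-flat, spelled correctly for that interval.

Ab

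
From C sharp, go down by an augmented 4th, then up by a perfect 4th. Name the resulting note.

An augmented fourth down from C# is G (letter G, 6 semitones down).
A perfect fourth up from G is C (letter C, 5 semitones up).

C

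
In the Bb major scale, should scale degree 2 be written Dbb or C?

C

Each scale degree takes a distinct letter name. Degree 2 of a scale on B must use the letter C.
C and Dbb are enharmonically the same pitch, but only C uses the letter C, so it is the correct spelling here.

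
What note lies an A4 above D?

G#

D up a perfect fourth is G, so the target letter is G.
From D, an augmented fourth is 6 semitones up: G#.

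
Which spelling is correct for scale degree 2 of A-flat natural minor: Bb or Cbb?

Each scale degree takes a distinct letter name. Degree 2 of a scale on A must use the letter B.
Bb and Cbb are enharmonically the same pitch, but only Bb uses the letter B, so it is the correct spelling here.

Bb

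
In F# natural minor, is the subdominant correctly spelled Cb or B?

B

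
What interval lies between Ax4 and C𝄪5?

minor third

The letter names run A→C, a span of 2 letter steps, so the interval is some kind of third.
A## to C## is 3 semitones. A major third is 4, so 3 makes it minor.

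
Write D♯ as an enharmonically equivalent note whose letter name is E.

Plain E sits 1 semitone above D#, so on the letter E the same pitch needs a flat: Eb.

Eb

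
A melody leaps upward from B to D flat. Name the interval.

diminished third

The letter names run B→D, a span of 2 letter steps, so the interval is some kind of third.
B to Db is 2 semitones. A major third is 4, so 2 makes it diminished.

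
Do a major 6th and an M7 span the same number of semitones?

No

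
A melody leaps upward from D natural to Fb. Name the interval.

The letter names run D→F, a span of 2 letter steps, so the interval is some kind of third.
D to Fb is 2 semitones. A major third is 4, so 2 makes it diminished.

diminished third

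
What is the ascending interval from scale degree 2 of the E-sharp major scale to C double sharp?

perfect fifth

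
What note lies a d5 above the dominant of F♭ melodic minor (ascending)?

The dominant of Fb melodic minor (ascending) is Cb.
A diminished fifth (6 semitones) above Cb lands on the letter G, giving Gbb.

Gbb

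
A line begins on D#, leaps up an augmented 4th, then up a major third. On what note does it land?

B##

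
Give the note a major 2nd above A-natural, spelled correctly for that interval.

A up a major second is B, so the target letter is B.
From A, a major second is 2 semitones up: B.

B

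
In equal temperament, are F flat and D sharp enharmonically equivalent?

No

Two spellings are enharmonically equivalent only if they share a pitch class.
Here Fb → 4, D# → 3; 3 ≠ 4, so they are not.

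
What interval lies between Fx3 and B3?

diminished fourth

The letter names run F→B, a span of 3 letter steps, so the interval is some kind of fourth.
F## to B is 4 semitones. A perfect fourth is 5, so 4 makes it diminished.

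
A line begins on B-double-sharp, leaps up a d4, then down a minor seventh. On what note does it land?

A diminished fourth up from B## is E# (letter E, 4 semitones up).
A minor seventh down from E# is F## (letter F, 10 semitones down).

F##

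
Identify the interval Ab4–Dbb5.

Counting letters A–B–C–D gives a fourth.
Ab→Dbb = 4 semitones, 1 narrower than the perfect fourth (5), so diminished.

diminished fourth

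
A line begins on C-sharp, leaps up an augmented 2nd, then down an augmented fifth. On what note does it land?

An augmented second up from C# is D## (letter D, 3 semitones up).
An augmented fifth down from D## is G# (letter G, 8 semitones down).

G#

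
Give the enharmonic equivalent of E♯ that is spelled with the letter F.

E# is pitch class 5. The letter F alone is pitch class 5.
Pitch class 5 on F needs no accidental: F.

F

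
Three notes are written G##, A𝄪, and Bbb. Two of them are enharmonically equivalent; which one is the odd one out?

A##

In 12-tone equal temperament, enharmonic equivalents share a pitch class. G## is pitch class 9; A## is pitch class 11; Bbb is pitch class 9.
G## and Bbb share pitch class 9, while A## is pitch class 11.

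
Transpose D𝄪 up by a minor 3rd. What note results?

D up a major third is F#, so the target letter is F.
From D##, a minor third is 3 semitones up: F##.

F##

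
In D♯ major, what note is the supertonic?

E#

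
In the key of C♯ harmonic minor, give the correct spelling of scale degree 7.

The C# harmonic minor scale runs C# D# E F# G# A B#.
Degree 7 is B#.

B#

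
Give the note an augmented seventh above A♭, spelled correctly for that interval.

A up a major seventh is G#, so the target letter is G.
From Ab, an augmented seventh is 12 semitones up: G#.

G#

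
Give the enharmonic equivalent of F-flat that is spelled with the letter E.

Plain E sits at the same pitch as Fb, so on the letter E the same pitch needs a natural: E.

E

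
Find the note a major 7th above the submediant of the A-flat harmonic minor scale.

Eb

The submediant of Ab harmonic minor is Fb.
A major seventh (11 semitones) above Fb lands on the letter E, giving Eb.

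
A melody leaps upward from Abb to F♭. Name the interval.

The letter names run A→F, a span of 5 letter steps, so the interval is some kind of sixth.
Abb to Fb is 9 semitones. A major sixth is 9, so 9 makes it major.

major sixth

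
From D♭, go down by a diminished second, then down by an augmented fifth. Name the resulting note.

F

A diminished second down from Db is C# (letter C, 0 semitones down).
An augmented fifth down from C# is F (letter F, 8 semitones down).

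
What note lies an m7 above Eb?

Db

A seventh above E lands on the letter D.
A minor seventh spans 10 semitones, so Eb moves to pitch class 1. On the letter D that is Db.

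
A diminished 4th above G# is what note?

C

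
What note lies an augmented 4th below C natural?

C down a perfect fourth is G, so the target letter is G.
From C, an augmented fourth is 6 semitones down: Gb.

Gb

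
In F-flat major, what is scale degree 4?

Degree 4 takes the letter 3 steps above F, which is B.
In major, degree 4 sits 5 semitones above the tonic. Fb + 5 semitones is pitch class 9, spelled on B as Bbb.

Bbb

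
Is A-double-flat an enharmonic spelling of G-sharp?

No

Abb is pitch class 7; G# is pitch class 8.
The pitch classes differ (7 vs. 8), so they are not enharmonic equivalents.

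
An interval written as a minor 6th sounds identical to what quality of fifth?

augmented

A minor sixth spans 8 semitones.
A fifth spanning 8 semitones is augmented (the perfect fifth is 7).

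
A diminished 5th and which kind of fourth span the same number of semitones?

augmented

A diminished fifth spans 6 semitones.
A fourth spanning 6 semitones is augmented (the perfect fourth is 5).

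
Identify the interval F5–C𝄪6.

The letter names run F→C, a span of 4 letter steps, so the interval is some kind of fifth.
F to C## is 9 semitones. A perfect fifth is 7, so 9 makes it doubly augmented.

doubly augmented fifth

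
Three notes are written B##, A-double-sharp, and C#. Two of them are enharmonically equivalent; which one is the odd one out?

A##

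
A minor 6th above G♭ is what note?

Ebb

A sixth above G lands on the letter E.
A minor sixth spans 8 semitones, so Gb moves to pitch class 2. On the letter E that is Ebb.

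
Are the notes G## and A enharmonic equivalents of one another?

Yes

G## is pitch class 9; A is pitch class 9.
All spellings map to pitch class 9, so they are enharmonically equivalent.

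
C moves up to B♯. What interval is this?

augmented seventh

Counting letters C–D–E–F–G–A–B gives a seventh.
C→B# = 12 semitones, 1 wider than the major seventh (11), so augmented.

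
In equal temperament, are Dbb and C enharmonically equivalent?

Yes

Dbb = pitch class 0 and C = pitch class 0 — the same pitch class, so they are enharmonic equivalents.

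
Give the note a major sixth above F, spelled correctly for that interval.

D

F up a major sixth is D, so the target letter is D.
From F, a major sixth is 9 semitones up: D.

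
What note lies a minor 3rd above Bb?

B up a major third is D#, so the target letter is D.
From Bb, a minor third is 3 semitones up: Db.

Db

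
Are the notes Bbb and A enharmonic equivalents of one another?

Bbb is pitch class 9; A is pitch class 9.
All spellings map to pitch class 9, so they are enharmonically equivalent.

Yes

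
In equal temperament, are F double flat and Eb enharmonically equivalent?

Yes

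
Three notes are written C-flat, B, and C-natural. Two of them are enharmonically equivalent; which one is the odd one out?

C

In 12-tone equal temperament, enharmonic equivalents share a pitch class. Cb is pitch class 11; B is pitch class 11; C is pitch class 0.
Cb and B share pitch class 11, while C is pitch class 0.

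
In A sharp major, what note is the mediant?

C##

Degree 3 takes the letter 2 steps above A, which is C.
In major, degree 3 sits 4 semitones above the tonic. A# + 4 semitones is pitch class 2, spelled on C as C##.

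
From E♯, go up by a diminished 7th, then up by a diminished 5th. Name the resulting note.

A diminished seventh up from E# is D (letter D, 9 semitones up).
A diminished fifth up from D is Ab (letter A, 6 semitones up).

Ab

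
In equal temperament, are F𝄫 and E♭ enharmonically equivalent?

Yes

Fbb is pitch class 3; Eb is pitch class 3.
All spellings map to pitch class 3, so they are enharmonically equivalent.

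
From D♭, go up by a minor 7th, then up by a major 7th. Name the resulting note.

Bb

A minor seventh up from Db is Cb (letter C, 10 semitones up).
A major seventh up from Cb is Bb (letter B, 11 semitones up).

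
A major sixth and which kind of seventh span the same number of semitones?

A major sixth spans 9 semitones.
A seventh spanning 9 semitones is diminished (the major seventh is 11).

diminished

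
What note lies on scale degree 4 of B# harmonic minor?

E#

Degree 4 takes the letter 3 steps above B, which is E.
In harmonic minor, degree 4 sits 5 semitones above the tonic. B# + 5 semitones is pitch class 5, spelled on E as E#.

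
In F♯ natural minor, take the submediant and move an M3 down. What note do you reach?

The submediant of F# natural minor is D.
A major third (4 semitones) below D lands on the letter B, giving Bb.

Bb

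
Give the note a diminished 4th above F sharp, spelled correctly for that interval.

A fourth above F lands on the letter B.
A diminished fourth spans 4 semitones, so F# moves to pitch class 10. On the letter B that is Bb.

Bb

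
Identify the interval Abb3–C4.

The letter names run A→C, a span of 2 letter steps, so the interval is some kind of third.
Abb to C is 5 semitones. A major third is 4, so 5 makes it augmented.

augmented third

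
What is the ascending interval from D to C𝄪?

The letter names run D→C, a span of 6 letter steps, so the interval is some kind of seventh.
D to C## is 12 semitones. A major seventh is 11, so 12 makes it augmented.

augmented seventh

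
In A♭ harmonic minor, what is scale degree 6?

Degree 6 takes the letter 5 steps above A, which is F.
In harmonic minor, degree 6 sits 8 semitones above the tonic. Ab + 8 semitones is pitch class 4, spelled on F as Fb.

Fb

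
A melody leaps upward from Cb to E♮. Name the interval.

augmented third

Counting letters C–D–E gives a third.
Cb→E = 5 semitones, 1 wider than the major third (4), so augmented.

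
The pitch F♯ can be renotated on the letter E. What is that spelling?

Plain E sits 2 semitones below F#, so on the letter E the same pitch needs a double sharp: E##.

E##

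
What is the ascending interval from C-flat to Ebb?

minor third

The letter names run C→E, a span of 2 letter steps, so the interval is some kind of third.
Cb to Ebb is 3 semitones. A major third is 4, so 3 makes it minor.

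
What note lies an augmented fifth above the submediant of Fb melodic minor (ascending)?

The submediant of Fb melodic minor (ascending) is Db.
An augmented fifth (8 semitones) above Db lands on the letter A, giving A.

A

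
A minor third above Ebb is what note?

Gbb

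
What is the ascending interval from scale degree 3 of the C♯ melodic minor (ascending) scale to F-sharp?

major second

Scale degree 3 of C# melodic minor (ascending) is E.
E up to F#: letters E→F make it a second; 2 semitones makes it major.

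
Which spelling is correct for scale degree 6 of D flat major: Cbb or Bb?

Each scale degree takes a distinct letter name. Degree 6 of a scale on D must use the letter B.
Bb and Cbb are enharmonically the same pitch, but only Bb uses the letter B, so it is the correct spelling here.

Bb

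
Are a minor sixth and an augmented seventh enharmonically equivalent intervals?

A minor sixth spans 8 semitones; an augmented seventh spans 12.
The spans differ, so they are not enharmonic equivalents.

No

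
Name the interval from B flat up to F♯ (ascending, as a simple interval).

augmented fifth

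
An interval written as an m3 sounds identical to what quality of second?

A minor third spans 3 semitones.
A second spanning 3 semitones is augmented (the major second is 2).

augmented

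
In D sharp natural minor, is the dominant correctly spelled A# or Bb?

A#

Each scale degree takes a distinct letter name. Degree 5 of a scale on D must use the letter A.
A# and Bb are enharmonically the same pitch, but only A# uses the letter A, so it is the correct spelling here.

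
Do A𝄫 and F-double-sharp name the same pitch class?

Yes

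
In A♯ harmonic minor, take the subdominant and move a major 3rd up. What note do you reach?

F##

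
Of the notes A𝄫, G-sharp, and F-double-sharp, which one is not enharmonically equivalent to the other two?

In 12-tone equal temperament, enharmonic equivalents share a pitch class. Abb is pitch class 7; G# is pitch class 8; F## is pitch class 7.
Abb and F## share pitch class 7, while G# is pitch class 8.

G#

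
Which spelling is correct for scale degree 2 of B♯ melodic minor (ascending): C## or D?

C##

Each scale degree takes a distinct letter name. Degree 2 of a scale on B must use the letter C.
C## and D are enharmonically the same pitch, but only C## uses the letter C, so it is the correct spelling here.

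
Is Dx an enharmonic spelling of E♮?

Yes

D## = pitch class 4 and E = pitch class 4 — the same pitch class, so they are enharmonic equivalents.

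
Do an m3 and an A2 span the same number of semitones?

Yes

A minor third spans 3 semitones; an augmented second spans 3.
They are enharmonically equivalent.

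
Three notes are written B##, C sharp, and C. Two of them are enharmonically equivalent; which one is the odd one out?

In 12-tone equal temperament, enharmonic equivalents share a pitch class. B## is pitch class 1; C# is pitch class 1; C is pitch class 0.
B## and C# share pitch class 1, while C is pitch class 0.

C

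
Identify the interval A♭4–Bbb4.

minor second

Counting letters A–B gives a second.
Ab→Bbb = 1 semitone, 1 narrower than the major second (2), so minor.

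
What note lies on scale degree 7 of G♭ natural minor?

Fb

Degree 7 takes the letter 6 steps above G, which is F.
In natural minor, degree 7 sits 10 semitones above the tonic. Gb + 10 semitones is pitch class 4, spelled on F as Fb.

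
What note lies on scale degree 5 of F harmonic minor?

C

The F harmonic minor scale runs F G Ab Bb C Db E.
Degree 5 is C.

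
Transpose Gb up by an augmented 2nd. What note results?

A

G up a major second is A, so the target letter is A.
From Gb, an augmented second is 3 semitones up: A.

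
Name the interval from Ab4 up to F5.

major sixth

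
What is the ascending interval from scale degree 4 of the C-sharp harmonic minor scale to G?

minor second

Scale degree 4 of C# harmonic minor is F#.
F# up to G: letters F→G make it a second; 1 semitone makes it minor.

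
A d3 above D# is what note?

F

A third above D lands on the letter F.
A diminished third spans 2 semitones, so D# moves to pitch class 5. On the letter F that is F.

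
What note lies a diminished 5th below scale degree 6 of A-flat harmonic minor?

Bb

Scale degree 6 of Ab harmonic minor is Fb.
A diminished fifth (6 semitones) below Fb lands on the letter B, giving Bb.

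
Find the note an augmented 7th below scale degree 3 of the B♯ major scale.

Scale degree 3 of B# major is D##.
An augmented seventh (12 semitones) below D## lands on the letter E, giving E.

E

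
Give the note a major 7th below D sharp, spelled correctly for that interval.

E

D down a major seventh is Eb, so the target letter is E.
From D#, a major seventh is 11 semitones down: E.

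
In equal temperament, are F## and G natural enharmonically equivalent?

F## = pitch class 7 and G = pitch class 7 — the same pitch class, so they are enharmonic equivalents.

Yes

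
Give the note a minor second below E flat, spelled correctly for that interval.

A second below E lands on the letter D.
A minor second spans 1 semitone, so Eb moves to pitch class 2. On the letter D that is D.

D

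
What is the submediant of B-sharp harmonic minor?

G#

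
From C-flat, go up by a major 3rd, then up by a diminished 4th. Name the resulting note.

Abb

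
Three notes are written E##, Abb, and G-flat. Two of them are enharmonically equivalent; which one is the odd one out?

Abb

In 12-tone equal temperament, enharmonic equivalents share a pitch class. E## is pitch class 6; Abb is pitch class 7; Gb is pitch class 6.
E## and Gb share pitch class 6, while Abb is pitch class 7.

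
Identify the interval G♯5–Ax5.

Counting letters G–A gives a second.
G#→A## = 3 semitones, 1 wider than the major second (2), so augmented.

augmented second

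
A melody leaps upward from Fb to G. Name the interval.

augmented second

The letter names run F→G, a span of 1 letter step, so the interval is some kind of second.
Fb to G is 3 semitones. A major second is 2, so 3 makes it augmented.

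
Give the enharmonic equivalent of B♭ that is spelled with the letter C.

Cbb

Plain C sits 2 semitones above Bb, so on the letter C the same pitch needs a double flat: Cbb.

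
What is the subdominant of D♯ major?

G#

Degree 4 takes the letter 3 steps above D, which is G.
In major, degree 4 sits 5 semitones above the tonic. D# + 5 semitones is pitch class 8, spelled on G as G#.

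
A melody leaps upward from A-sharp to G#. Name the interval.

minor seventh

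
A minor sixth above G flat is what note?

Ebb

A sixth above G lands on the letter E.
A minor sixth spans 8 semitones, so Gb moves to pitch class 2. On the letter E that is Ebb.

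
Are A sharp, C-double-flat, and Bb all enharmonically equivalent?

A# is pitch class 10; Cbb is pitch class 10; Bb is pitch class 10.
All spellings map to pitch class 10, so they are enharmonically equivalent.

Yes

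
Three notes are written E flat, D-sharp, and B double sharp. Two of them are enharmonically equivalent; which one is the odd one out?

B##

In 12-tone equal temperament, enharmonic equivalents share a pitch class. Eb is pitch class 3; D# is pitch class 3; B## is pitch class 1.
Eb and D# share pitch class 3, while B## is pitch class 1.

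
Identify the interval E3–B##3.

doubly augmented fifth

The letter names run E→B, a span of 4 letter steps, so the interval is some kind of fifth.
E to B## is 9 semitones. A perfect fifth is 7, so 9 makes it doubly augmented.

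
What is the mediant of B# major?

D##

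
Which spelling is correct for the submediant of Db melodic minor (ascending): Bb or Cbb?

Bb

Each scale degree takes a distinct letter name. Degree 6 of a scale on D must use the letter B.
Bb and Cbb are enharmonically the same pitch, but only Bb uses the letter B, so it is the correct spelling here.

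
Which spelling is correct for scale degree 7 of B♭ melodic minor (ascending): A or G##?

Each scale degree takes a distinct letter name. Degree 7 of a scale on B must use the letter A.
A and G## are enharmonically the same pitch, but only A uses the letter A, so it is the correct spelling here.

A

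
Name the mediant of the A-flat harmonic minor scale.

Cb

The Ab harmonic minor scale runs Ab Bb Cb Db Eb Fb G.
Degree 3 is Cb.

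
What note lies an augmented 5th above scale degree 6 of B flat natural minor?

D

Scale degree 6 of Bb natural minor is Gb.
An augmented fifth (8 semitones) above Gb lands on the letter D, giving D.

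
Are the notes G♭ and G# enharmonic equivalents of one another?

No

Gb is pitch class 6; G# is pitch class 8.
The pitch classes differ (6 vs. 8), so they are not enharmonic equivalents.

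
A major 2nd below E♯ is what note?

D#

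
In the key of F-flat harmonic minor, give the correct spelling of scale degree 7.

Eb

Degree 7 takes the letter 6 steps above F, which is E.
In harmonic minor, degree 7 sits 11 semitones above the tonic. Fb + 11 semitones is pitch class 3, spelled on E as Eb.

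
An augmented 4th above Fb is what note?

A fourth above F lands on the letter B.
An augmented fourth spans 6 semitones, so Fb moves to pitch class 10. On the letter B that is Bb.

Bb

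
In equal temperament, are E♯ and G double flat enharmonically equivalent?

E# is pitch class 5; Gbb is pitch class 5.
All spellings map to pitch class 5, so they are enharmonically equivalent.

Yes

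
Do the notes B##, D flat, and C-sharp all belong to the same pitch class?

Yes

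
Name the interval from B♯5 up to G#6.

minor sixth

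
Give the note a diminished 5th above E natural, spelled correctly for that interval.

Bb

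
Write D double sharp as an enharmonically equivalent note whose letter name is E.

E

D## is pitch class 4. The letter E alone is pitch class 4.
Pitch class 4 on E needs no accidental: E.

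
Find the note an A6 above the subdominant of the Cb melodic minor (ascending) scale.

The subdominant of Cb melodic minor (ascending) is Fb.
An augmented sixth (10 semitones) above Fb lands on the letter D, giving D.

D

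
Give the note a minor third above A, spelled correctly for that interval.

A third above A lands on the letter C.
A minor third spans 3 semitones, so A moves to pitch class 0. On the letter C that is C.

C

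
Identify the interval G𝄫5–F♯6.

Counting letters G–A–B–C–D–E–F gives a seventh.
Gbb→F# = 13 semitones, 2 wider than the major seventh (11), so doubly augmented.

doubly augmented seventh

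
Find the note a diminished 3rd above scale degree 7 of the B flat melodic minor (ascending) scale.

Cb

Scale degree 7 of Bb melodic minor (ascending) is A.
A diminished third (2 semitones) above A lands on the letter C, giving Cb.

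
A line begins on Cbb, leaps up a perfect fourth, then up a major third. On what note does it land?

A perfect fourth up from Cbb is Fbb (letter F, 5 semitones up).
A major third up from Fbb is Abb (letter A, 4 semitones up).

Abb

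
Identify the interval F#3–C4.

diminished fifth

Counting letters F–G–A–B–C gives a fifth.
F#→C = 6 semitones, 1 narrower than the perfect fifth (7), so diminished.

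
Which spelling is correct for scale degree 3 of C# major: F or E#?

E#

Each scale degree takes a distinct letter name. Degree 3 of a scale on C must use the letter E.
E# and F are enharmonically the same pitch, but only E# uses the letter E, so it is the correct spelling here.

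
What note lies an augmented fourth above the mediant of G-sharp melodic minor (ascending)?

E#

The mediant of G# melodic minor (ascending) is B.
An augmented fourth (6 semitones) above B lands on the letter E, giving E#.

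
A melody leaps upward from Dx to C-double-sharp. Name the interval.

The letter names run D→C, a span of 6 letter steps, so the interval is some kind of seventh.
D## to C## is 10 semitones. A major seventh is 11, so 10 makes it minor.

minor seventh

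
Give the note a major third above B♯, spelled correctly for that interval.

B up a major third is D#, so the target letter is D.
From B#, a major third is 4 semitones up: D##.

D##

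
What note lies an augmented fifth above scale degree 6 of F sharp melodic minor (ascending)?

A##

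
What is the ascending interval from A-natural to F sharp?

Counting letters A–B–C–D–E–F gives a sixth.
A→F# = 9 semitones, exactly the major sixth.

major sixth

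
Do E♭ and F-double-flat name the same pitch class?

Eb = pitch class 3 and Fbb = pitch class 3 — the same pitch class, so they are enharmonic equivalents.

Yes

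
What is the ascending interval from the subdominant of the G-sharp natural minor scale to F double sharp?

augmented fourth

The subdominant of G# natural minor is C#.
C# up to F##: letters C→F make it a fourth; 6 semitones makes it augmented.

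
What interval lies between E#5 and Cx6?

Counting letters E–F–G–A–B–C gives a sixth.
E#→C## = 9 semitones, exactly the major sixth.

major sixth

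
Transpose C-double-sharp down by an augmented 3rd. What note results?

A

C down a major third is Ab, so the target letter is A.
From C##, an augmented third is 5 semitones down: A.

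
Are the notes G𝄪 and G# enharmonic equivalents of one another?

No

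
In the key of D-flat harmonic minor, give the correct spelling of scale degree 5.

Degree 5 takes the letter 4 steps above D, which is A.
In harmonic minor, degree 5 sits 7 semitones above the tonic. Db + 7 semitones is pitch class 8, spelled on A as Ab.

Ab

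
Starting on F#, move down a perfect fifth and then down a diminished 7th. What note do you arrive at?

C##

A perfect fifth down from F# is B (letter B, 7 semitones down).
A diminished seventh down from B is C## (letter C, 9 semitones down).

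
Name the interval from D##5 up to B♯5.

minor sixth

Counting letters D–E–F–G–A–B gives a sixth.
D##→B# = 8 semitones, 1 narrower than the major sixth (9), so minor.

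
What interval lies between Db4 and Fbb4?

Counting letters D–E–F gives a third.
Db→Fbb = 2 semitones, 2 narrower than the major third (4), so diminished.

diminished third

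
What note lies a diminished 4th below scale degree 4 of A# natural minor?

A##

Scale degree 4 of A# natural minor is D#.
A diminished fourth (4 semitones) below D# lands on the letter A, giving A##.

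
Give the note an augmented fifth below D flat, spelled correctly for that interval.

Gbb

D down a perfect fifth is G, so the target letter is G.
From Db, an augmented fifth is 8 semitones down: Gbb.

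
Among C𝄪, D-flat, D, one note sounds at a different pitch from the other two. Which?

Db

In 12-tone equal temperament, enharmonic equivalents share a pitch class. C## is pitch class 2; Db is pitch class 1; D is pitch class 2.
C## and D share pitch class 2, while Db is pitch class 1.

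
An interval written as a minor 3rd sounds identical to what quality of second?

augmented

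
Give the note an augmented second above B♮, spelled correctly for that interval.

B up a major second is C#, so the target letter is C.
From B, an augmented second is 3 semitones up: C##.

C##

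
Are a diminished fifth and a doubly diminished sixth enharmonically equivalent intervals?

A diminished fifth spans 6 semitones; a doubly diminished sixth spans 6.
They are enharmonically equivalent.

Yes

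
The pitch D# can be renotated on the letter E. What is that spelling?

D# is pitch class 3. The letter E alone is pitch class 4.
To reach pitch class 3 from E requires an offset of -1 semitone, i.e. flat: Eb.

Eb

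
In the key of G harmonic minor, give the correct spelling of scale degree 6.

Eb

The G harmonic minor scale runs G A Bb C D Eb F#.
Degree 6 is Eb.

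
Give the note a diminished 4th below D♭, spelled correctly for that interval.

A fourth below D lands on the letter A.
A diminished fourth spans 4 semitones, so Db moves to pitch class 9. On the letter A that is A.

A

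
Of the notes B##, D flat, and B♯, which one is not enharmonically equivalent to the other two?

B#

In 12-tone equal temperament, enharmonic equivalents share a pitch class. B## is pitch class 1; Db is pitch class 1; B# is pitch class 0.
B## and Db share pitch class 1, while B# is pitch class 0.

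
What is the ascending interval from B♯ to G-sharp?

minor sixth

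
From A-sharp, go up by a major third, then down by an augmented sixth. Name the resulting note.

E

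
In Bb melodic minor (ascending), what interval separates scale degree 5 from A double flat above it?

diminished third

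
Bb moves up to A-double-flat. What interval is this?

The letter names run B→A, a span of 6 letter steps, so the interval is some kind of seventh.
Bb to Abb is 9 semitones. A major seventh is 11, so 9 makes it diminished.

diminished seventh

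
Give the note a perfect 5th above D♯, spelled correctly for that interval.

A#

D up a perfect fifth is A, so the target letter is A.
From D#, a perfect fifth is 7 semitones up: A#.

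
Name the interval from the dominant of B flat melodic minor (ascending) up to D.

major sixth

The dominant of Bb melodic minor (ascending) is F.
F up to D: letters F→D make it a sixth; 9 semitones makes it major.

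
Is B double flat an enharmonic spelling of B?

No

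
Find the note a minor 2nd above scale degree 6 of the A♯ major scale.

Scale degree 6 of A# major is F##.
A minor second (1 semitone) above F## lands on the letter G, giving G#.

G#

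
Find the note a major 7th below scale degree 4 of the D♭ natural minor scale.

Abb

Scale degree 4 of Db natural minor is Gb.
A major seventh (11 semitones) below Gb lands on the letter A, giving Abb.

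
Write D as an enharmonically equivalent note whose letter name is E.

D is pitch class 2. The letter E alone is pitch class 4.
To reach pitch class 2 from E requires an offset of -2 semitones, i.e. double flat: Ebb.

Ebb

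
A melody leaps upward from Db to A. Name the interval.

Counting letters D–E–F–G–A gives a fifth.
Db→A = 8 semitones, 1 wider than the perfect fifth (7), so augmented.

augmented fifth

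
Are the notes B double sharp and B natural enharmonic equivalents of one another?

Two spellings are enharmonically equivalent only if they share a pitch class.
Here B## → 1, B → 11; 1 ≠ 11, so they are not.

No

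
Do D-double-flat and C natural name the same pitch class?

Dbb is pitch class 0; C is pitch class 0.
All spellings map to pitch class 0, so they are enharmonically equivalent.

Yes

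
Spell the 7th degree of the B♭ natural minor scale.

The Bb natural minor scale runs Bb C Db Eb F Gb Ab.
Degree 7 is Ab.

Ab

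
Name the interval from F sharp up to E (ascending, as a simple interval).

Counting letters F–G–A–B–C–D–E gives a seventh.
F#→E = 10 semitones, 1 narrower than the major seventh (11), so minor.

minor seventh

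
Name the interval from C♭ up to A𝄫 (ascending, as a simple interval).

minor sixth

Counting letters C–D–E–F–G–A gives a sixth.
Cb→Abb = 8 semitones, 1 narrower than the major sixth (9), so minor.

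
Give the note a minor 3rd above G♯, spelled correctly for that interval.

B

A third above G lands on the letter B.
A minor third spans 3 semitones, so G# moves to pitch class 11. On the letter B that is B.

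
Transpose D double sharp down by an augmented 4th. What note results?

A fourth below D lands on the letter A.
An augmented fourth spans 6 semitones, so D## moves to pitch class 10. On the letter A that is A#.

A#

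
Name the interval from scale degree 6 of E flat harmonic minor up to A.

augmented sixth

Scale degree 6 of Eb harmonic minor is Cb.
Cb up to A: letters C→A make it a sixth; 10 semitones makes it augmented.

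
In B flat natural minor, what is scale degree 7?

Ab

The Bb natural minor scale runs Bb C Db Eb F Gb Ab.
Degree 7 is Ab.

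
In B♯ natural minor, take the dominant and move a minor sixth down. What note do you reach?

A##

The dominant of B# natural minor is F##.
A minor sixth (8 semitones) below F## lands on the letter A, giving A##.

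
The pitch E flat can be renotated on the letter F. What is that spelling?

Fbb

Plain F sits 2 semitones above Eb, so on the letter F the same pitch needs a double flat: Fbb.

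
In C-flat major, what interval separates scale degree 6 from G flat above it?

minor seventh

Scale degree 6 of Cb major is Ab.
Ab up to Gb: letters A→G make it a seventh; 10 semitones makes it minor.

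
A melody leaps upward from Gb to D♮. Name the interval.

The letter names run G→D, a span of 4 letter steps, so the interval is some kind of fifth.
Gb to D is 8 semitones. A perfect fifth is 7, so 8 makes it augmented.

augmented fifth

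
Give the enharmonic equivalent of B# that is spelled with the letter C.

C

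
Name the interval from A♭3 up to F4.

major sixth

The letter names run A→F, a span of 5 letter steps, so the interval is some kind of sixth.
Ab to F is 9 semitones. A major sixth is 9, so 9 makes it major.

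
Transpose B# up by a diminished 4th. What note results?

E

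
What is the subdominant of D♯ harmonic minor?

Degree 4 takes the letter 3 steps above D, which is G.
In harmonic minor, degree 4 sits 5 semitones above the tonic. D# + 5 semitones is pitch class 8, spelled on G as G#.

G#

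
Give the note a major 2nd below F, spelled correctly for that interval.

Eb

A second below F lands on the letter E.
A major second spans 2 semitones, so F moves to pitch class 3. On the letter E that is Eb.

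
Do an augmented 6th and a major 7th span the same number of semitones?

No

An augmented sixth spans 10 semitones; a major seventh spans 11.
The spans differ, so they are not enharmonic equivalents.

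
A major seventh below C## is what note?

C down a major seventh is Db, so the target letter is D.
From C##, a major seventh is 11 semitones down: D#.

D#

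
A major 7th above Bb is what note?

A

B up a major seventh is A#, so the target letter is A.
From Bb, a major seventh is 11 semitones up: A.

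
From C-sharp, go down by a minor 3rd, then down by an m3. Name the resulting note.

F##

A minor third down from C# is A# (letter A, 3 semitones down).
A minor third down from A# is F## (letter F, 3 semitones down).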